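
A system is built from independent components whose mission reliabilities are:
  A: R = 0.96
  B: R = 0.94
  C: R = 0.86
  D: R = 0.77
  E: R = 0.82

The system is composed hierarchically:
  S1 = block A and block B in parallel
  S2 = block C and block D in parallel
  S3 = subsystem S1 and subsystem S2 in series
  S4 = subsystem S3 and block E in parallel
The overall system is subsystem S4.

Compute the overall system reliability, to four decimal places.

Parallel (A and B): 1 − (1 − 0.960000)(1 − 0.940000) = 0.997600
Parallel (C and D): 1 − (1 − 0.860000)(1 − 0.770000) = 0.967800
Series ([0.997600] and [0.967800]): 0.997600 × 0.967800 = 0.965477
Parallel ([0.965477] and E): 1 − (1 − 0.965477)(1 − 0.820000) = 0.9938

0.9938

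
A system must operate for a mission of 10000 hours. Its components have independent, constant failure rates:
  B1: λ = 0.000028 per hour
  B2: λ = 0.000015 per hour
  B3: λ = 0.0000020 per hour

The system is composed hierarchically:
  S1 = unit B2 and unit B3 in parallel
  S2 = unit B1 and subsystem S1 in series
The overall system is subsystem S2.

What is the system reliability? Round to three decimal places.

0.754

R(B1) = exp(−0.000028 × 10000) = 0.75578
R(B2) = exp(−0.000015 × 10000) = 0.86071
R(B3) = exp(−0.0000020 × 10000) = 0.98020
Parallel (B2 and B3): 1 − (1 − 0.86071)(1 − 0.98020) = 0.99724
Series (B1 and [0.99724]): 0.75578 × 0.99724 = 0.754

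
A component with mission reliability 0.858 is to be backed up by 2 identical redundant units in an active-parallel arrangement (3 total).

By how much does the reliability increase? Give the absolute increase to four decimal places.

0.1391

R_before = 0.858
R_after = 1 − (1 − 0.858)^3 = 0.9971
ΔR = 0.9971 − 0.858 = 0.1391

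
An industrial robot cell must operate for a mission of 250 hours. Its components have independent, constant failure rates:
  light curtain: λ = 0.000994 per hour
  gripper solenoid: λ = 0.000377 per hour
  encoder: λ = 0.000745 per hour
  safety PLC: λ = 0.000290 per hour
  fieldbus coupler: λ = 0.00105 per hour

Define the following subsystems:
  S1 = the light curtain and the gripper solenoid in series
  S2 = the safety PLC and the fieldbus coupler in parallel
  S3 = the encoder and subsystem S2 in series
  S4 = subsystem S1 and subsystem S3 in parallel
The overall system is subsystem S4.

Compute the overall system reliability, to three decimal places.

0.947

R(light curtain) = exp(−0.000994 × 250) = 0.77997
R(gripper solenoid) = exp(−0.000377 × 250) = 0.91006
R(encoder) = exp(−0.000745 × 250) = 0.83007
R(safety PLC) = exp(−0.000290 × 250) = 0.93007
R(fieldbus coupler) = exp(−0.00105 × 250) = 0.76913
Series (light curtain and gripper solenoid): 0.77997 × 0.91006 = 0.70982
Parallel (safety PLC and fieldbus coupler): 1 − (1 − 0.93007)(1 − 0.76913) = 0.98386
Series (encoder and [0.98386]): 0.83007 × 0.98386 = 0.81667
Parallel ([0.70982] and [0.81667]): 1 − (1 − 0.70982)(1 − 0.81667) = 0.947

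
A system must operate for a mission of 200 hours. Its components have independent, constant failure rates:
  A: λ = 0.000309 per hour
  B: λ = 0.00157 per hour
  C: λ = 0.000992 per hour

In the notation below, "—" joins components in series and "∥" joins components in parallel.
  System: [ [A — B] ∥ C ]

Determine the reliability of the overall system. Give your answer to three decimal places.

R(A) = exp(−0.000309 × 200) = 0.94007
R(B) = exp(−0.00157 × 200) = 0.73052
R(C) = exp(−0.000992 × 200) = 0.82004
Series (A and B): 0.94007 × 0.73052 = 0.68674
Parallel ([0.68674] and C): 1 − (1 − 0.68674)(1 − 0.82004) = 0.944

0.944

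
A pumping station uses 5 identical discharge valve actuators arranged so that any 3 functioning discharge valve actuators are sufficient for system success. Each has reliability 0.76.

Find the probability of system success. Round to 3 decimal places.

R = Σ_{i=3}^{5} C(5,i) p^i (1−p)^{5−i} with p = 0.76
C(5,3)·0.76^3·0.24^2 = 0.25285
C(5,4)·0.76^4·0.24^1 = 0.40035
C(5,5)·0.76^5·0.24^0 = 0.25355
Sum = 0.907

0.907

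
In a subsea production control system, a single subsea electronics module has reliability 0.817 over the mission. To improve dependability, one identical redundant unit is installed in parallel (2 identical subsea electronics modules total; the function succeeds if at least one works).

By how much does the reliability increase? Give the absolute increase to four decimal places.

0.1495

R_before = 0.817
R_after = 1 − (1 − 0.817)^2 = 0.9665
ΔR = 0.9665 − 0.817 = 0.1495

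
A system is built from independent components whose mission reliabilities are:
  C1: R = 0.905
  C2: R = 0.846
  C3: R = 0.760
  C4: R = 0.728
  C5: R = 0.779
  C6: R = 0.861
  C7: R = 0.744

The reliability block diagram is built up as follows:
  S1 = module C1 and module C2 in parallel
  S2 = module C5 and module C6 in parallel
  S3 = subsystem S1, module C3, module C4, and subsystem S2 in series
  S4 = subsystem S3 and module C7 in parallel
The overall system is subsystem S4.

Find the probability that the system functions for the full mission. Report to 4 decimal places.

0.8793

Parallel (C1 and C2): 1 − (1 − 0.905000)(1 − 0.846000) = 0.985370
Parallel (C5 and C6): 1 − (1 − 0.779000)(1 − 0.861000) = 0.969281
Series ([0.985370], C3, C4, and [0.969281]): 0.985370 × 0.760000 × 0.728000 × 0.969281 = 0.528438
Parallel ([0.528438] and C7): 1 − (1 − 0.528438)(1 − 0.744000) = 0.8793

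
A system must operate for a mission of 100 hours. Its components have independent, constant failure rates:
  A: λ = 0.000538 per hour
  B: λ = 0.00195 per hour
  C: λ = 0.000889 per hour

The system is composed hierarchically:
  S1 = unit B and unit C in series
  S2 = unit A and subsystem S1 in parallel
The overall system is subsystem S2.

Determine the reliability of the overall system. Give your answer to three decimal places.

0.987

R(A) = exp(−0.000538 × 100) = 0.94762
R(B) = exp(−0.00195 × 100) = 0.82283
R(C) = exp(−0.000889 × 100) = 0.91494
Series (B and C): 0.82283 × 0.91494 = 0.75284
Parallel (A and [0.75284]): 1 − (1 − 0.94762)(1 − 0.75284) = 0.987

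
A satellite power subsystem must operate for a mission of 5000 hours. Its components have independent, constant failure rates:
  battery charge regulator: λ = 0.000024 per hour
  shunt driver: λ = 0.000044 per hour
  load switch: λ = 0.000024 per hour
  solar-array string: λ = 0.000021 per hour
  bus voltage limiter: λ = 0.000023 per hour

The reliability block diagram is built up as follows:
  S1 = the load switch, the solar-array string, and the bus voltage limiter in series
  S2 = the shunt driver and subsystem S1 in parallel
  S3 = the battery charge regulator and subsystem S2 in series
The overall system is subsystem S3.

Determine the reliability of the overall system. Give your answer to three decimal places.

R(battery charge regulator) = exp(−0.000024 × 5000) = 0.88692
R(shunt driver) = exp(−0.000044 × 5000) = 0.80252
R(load switch) = exp(−0.000024 × 5000) = 0.88692
R(solar-array string) = exp(−0.000021 × 5000) = 0.90032
R(bus voltage limiter) = exp(−0.000023 × 5000) = 0.89137
Series (load switch, solar-array string, and bus voltage limiter): 0.88692 × 0.90032 × 0.89137 = 0.71177
Parallel (shunt driver and [0.71177]): 1 − (1 − 0.80252)(1 − 0.71177) = 0.94308
Series (battery charge regulator and [0.94308]): 0.88692 × 0.94308 = 0.836

0.836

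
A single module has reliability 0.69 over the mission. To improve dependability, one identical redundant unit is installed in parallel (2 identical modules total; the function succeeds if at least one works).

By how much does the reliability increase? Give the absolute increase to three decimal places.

R_before = 0.69
R_after = 1 − (1 − 0.69)^2 = 0.904
ΔR = 0.904 − 0.69 = 0.214

0.214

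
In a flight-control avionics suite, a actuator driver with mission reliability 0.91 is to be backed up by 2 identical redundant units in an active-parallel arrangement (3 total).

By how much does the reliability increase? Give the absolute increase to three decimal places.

0.089

R_before = 0.91
R_after = 1 − (1 − 0.91)^3 = 0.999
ΔR = 0.999 − 0.91 = 0.089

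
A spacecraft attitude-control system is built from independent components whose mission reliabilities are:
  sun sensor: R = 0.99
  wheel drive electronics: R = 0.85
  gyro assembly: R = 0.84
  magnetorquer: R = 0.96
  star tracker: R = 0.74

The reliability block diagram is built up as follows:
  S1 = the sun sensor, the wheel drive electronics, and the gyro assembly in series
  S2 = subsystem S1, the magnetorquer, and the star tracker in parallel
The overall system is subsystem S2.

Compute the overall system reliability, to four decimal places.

Series (sun sensor, wheel drive electronics, and gyro assembly): 0.990000 × 0.850000 × 0.840000 = 0.706860
Parallel ([0.706860], magnetorquer, and star tracker): 1 − (1 − 0.706860)(1 − 0.960000)(1 − 0.740000) = 0.9970

0.9970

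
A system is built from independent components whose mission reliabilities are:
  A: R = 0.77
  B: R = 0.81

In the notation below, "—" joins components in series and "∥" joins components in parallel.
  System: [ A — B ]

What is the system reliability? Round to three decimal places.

0.624

Series (A and B): 0.77000 × 0.81000 = 0.624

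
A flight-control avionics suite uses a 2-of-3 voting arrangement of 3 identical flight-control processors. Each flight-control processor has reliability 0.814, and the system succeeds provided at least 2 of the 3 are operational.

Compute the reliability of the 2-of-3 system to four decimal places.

0.9091

R = Σ_{i=2}^{3} C(3,i) p^i (1−p)^{3−i} with p = 0.814
C(3,2)·0.814^2·0.186^1 = 0.369729
C(3,3)·0.814^3·0.186^0 = 0.539353
Sum = 0.9091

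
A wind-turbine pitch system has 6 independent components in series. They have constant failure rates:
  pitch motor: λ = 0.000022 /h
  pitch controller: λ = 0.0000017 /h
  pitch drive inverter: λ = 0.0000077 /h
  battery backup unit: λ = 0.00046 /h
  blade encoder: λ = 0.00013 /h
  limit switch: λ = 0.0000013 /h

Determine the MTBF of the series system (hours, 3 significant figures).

1610

Series of exponential components: λ_sys = Σ λ_i
λ_sys = 0.000022 + 0.0000017 + 0.0000077 + 0.00046 + 0.00013 + 0.0000013 = 6.2270e-04 /h
MTBF = 1 / λ_sys = 1610 h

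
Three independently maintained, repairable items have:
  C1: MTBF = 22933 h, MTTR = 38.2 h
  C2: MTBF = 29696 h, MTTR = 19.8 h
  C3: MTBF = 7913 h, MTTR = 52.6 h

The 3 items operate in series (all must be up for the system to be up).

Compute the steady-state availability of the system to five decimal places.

A(C1) = MTBF/(MTBF+MTTR) = 22933/(22933+38.2) = 0.998337
A(C2) = MTBF/(MTBF+MTTR) = 29696/(29696+19.8) = 0.999334
A(C3) = MTBF/(MTBF+MTTR) = 7913/(7913+52.6) = 0.993397
Series availability: 0.998337 × 0.999334 × 0.993397 = 0.99108

0.99108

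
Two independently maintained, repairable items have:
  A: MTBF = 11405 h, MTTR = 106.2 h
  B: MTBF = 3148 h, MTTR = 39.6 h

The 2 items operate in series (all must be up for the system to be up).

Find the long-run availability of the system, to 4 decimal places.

A(A) = MTBF/(MTBF+MTTR) = 11405/(11405+106.2) = 0.990774
A(B) = MTBF/(MTBF+MTTR) = 3148/(3148+39.6) = 0.987577
Series availability: 0.990774 × 0.987577 = 0.9785

0.9785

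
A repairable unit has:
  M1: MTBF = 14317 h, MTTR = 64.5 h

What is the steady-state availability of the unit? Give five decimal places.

A(M1) = MTBF/(MTBF+MTTR) = 14317/(14317+64.5) = 0.99552

0.99552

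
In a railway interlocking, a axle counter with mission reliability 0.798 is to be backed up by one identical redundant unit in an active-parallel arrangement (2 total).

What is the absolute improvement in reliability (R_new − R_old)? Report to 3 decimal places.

R_before = 0.798
R_after = 1 − (1 − 0.798)^2 = 0.959
ΔR = 0.959 − 0.798 = 0.161

0.161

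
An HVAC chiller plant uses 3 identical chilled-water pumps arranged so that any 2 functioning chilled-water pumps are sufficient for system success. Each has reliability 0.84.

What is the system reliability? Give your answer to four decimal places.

0.9314

R = Σ_{i=2}^{3} C(3,i) p^i (1−p)^{3−i} with p = 0.84
C(3,2)·0.84^2·0.16^1 = 0.338688
C(3,3)·0.84^3·0.16^0 = 0.592704
Sum = 0.9314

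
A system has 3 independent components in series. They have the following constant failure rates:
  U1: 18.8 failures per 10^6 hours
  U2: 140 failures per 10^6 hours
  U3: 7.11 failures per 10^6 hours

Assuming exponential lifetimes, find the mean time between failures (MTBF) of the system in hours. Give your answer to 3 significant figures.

6030

Series of exponential components: λ_sys = Σ λ_i
λ_sys = 0.0000188 + 0.000140 + 0.00000711 = 1.6591e-04 /h
MTBF = 1 / λ_sys = 6030 h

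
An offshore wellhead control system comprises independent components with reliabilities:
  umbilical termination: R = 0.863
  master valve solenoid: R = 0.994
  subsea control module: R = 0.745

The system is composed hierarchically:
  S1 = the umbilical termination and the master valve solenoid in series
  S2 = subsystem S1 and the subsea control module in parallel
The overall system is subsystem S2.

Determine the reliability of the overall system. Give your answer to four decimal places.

Series (umbilical termination and master valve solenoid): 0.863000 × 0.994000 = 0.857822
Parallel ([0.857822] and subsea control module): 1 − (1 − 0.857822)(1 − 0.745000) = 0.9637

0.9637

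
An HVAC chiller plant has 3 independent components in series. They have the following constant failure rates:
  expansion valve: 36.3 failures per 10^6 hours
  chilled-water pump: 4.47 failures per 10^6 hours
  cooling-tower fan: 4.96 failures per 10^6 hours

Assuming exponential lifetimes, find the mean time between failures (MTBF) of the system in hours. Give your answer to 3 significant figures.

21900

Series of exponential components: λ_sys = Σ λ_i
λ_sys = 0.0000363 + 0.00000447 + 0.00000496 = 4.5730e-05 /h
MTBF = 1 / λ_sys = 21900 h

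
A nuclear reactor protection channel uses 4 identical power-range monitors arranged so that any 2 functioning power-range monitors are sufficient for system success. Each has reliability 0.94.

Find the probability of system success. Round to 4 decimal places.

R = Σ_{i=2}^{4} C(4,i) p^i (1−p)^{4−i} with p = 0.94
C(4,2)·0.94^2·0.06^2 = 0.019086
C(4,3)·0.94^3·0.06^1 = 0.199340
C(4,4)·0.94^4·0.06^0 = 0.780749
Sum = 0.9992

0.9992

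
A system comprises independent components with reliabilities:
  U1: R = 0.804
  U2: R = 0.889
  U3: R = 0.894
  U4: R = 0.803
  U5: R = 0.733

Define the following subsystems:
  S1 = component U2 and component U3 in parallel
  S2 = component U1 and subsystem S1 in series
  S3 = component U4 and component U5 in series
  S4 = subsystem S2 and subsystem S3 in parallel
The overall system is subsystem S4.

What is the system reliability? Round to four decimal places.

0.9155

Parallel (U2 and U3): 1 − (1 − 0.889000)(1 − 0.894000) = 0.988234
Series (U1 and [0.988234]): 0.804000 × 0.988234 = 0.794540
Series (U4 and U5): 0.803000 × 0.733000 = 0.588599
Parallel ([0.794540] and [0.588599]): 1 − (1 − 0.794540)(1 − 0.588599) = 0.9155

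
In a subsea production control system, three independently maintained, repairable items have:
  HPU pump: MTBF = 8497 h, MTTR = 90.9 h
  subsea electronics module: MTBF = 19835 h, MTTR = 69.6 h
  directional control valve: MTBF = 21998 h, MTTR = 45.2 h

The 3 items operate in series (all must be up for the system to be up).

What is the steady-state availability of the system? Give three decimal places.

A(HPU pump) = MTBF/(MTBF+MTTR) = 8497/(8497+90.9) = 0.989415
A(subsea electronics module) = MTBF/(MTBF+MTTR) = 19835/(19835+69.6) = 0.996503
A(directional control valve) = MTBF/(MTBF+MTTR) = 21998/(21998+45.2) = 0.997949
Series availability: 0.989415 × 0.996503 × 0.997949 = 0.984

0.984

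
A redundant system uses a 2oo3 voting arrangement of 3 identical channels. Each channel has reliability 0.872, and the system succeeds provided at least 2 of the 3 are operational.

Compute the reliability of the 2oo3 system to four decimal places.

0.9550

R = Σ_{i=2}^{3} C(3,i) p^i (1−p)^{3−i} with p = 0.872
C(3,2)·0.872^2·0.128^1 = 0.291987
C(3,3)·0.872^3·0.128^0 = 0.663055
Sum = 0.9550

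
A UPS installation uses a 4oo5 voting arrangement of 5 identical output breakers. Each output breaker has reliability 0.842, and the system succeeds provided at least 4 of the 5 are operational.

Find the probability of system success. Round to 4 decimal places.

0.8203

R = Σ_{i=4}^{5} C(5,i) p^i (1−p)^{5−i} with p = 0.842
C(5,4)·0.842^4·0.158^1 = 0.397078
C(5,5)·0.842^5·0.158^0 = 0.423214
Sum = 0.8203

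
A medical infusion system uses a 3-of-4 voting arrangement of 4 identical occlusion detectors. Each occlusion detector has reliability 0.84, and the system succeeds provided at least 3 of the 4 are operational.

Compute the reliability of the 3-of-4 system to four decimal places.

0.8772

R = Σ_{i=3}^{4} C(4,i) p^i (1−p)^{4−i} with p = 0.84
C(4,3)·0.84^3·0.16^1 = 0.379331
C(4,4)·0.84^4·0.16^0 = 0.497871
Sum = 0.8772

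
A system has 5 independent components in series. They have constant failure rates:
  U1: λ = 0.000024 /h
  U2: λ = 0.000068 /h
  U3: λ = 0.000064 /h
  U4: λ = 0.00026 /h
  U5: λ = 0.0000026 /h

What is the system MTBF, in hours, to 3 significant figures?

2390

Series of exponential components: λ_sys = Σ λ_i
λ_sys = 0.000024 + 0.000068 + 0.000064 + 0.00026 + 0.0000026 = 4.1860e-04 /h
MTBF = 1 / λ_sys = 2390 h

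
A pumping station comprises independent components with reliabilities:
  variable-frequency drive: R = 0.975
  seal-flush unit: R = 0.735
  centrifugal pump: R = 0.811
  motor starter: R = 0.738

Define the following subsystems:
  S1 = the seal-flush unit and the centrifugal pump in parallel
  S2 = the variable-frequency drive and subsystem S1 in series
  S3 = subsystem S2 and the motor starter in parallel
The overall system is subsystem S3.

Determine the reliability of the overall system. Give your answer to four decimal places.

0.9807

Parallel (seal-flush unit and centrifugal pump): 1 − (1 − 0.735000)(1 − 0.811000) = 0.949915
Series (variable-frequency drive and [0.949915]): 0.975000 × 0.949915 = 0.926167
Parallel ([0.926167] and motor starter): 1 − (1 − 0.926167)(1 − 0.738000) = 0.9807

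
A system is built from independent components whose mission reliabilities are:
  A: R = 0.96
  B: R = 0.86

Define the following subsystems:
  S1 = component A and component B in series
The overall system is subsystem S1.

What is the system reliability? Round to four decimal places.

Series (A and B): 0.960000 × 0.860000 = 0.8256

0.8256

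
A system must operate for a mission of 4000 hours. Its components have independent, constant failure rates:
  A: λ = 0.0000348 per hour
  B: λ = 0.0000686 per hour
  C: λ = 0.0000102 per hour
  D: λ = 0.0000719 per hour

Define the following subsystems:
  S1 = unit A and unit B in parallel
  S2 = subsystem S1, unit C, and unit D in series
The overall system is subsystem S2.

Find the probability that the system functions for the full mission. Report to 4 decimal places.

R(A) = exp(−0.0000348 × 4000) = 0.870054
R(B) = exp(−0.0000686 × 4000) = 0.760028
R(C) = exp(−0.0000102 × 4000) = 0.960021
R(D) = exp(−0.0000719 × 4000) = 0.750062
Parallel (A and B): 1 − (1 − 0.870054)(1 − 0.760028) = 0.968817
Series ([0.968817], C, and D): 0.968817 × 0.960021 × 0.750062 = 0.6976

0.6976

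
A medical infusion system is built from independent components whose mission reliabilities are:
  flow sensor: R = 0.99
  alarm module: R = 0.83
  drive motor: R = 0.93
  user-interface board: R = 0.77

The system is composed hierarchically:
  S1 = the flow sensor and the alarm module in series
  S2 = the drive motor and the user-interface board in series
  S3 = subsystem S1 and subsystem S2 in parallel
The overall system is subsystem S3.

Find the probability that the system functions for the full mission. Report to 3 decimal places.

Series (flow sensor and alarm module): 0.99000 × 0.83000 = 0.82170
Series (drive motor and user-interface board): 0.93000 × 0.77000 = 0.71610
Parallel ([0.82170] and [0.71610]): 1 − (1 − 0.82170)(1 − 0.71610) = 0.949

0.949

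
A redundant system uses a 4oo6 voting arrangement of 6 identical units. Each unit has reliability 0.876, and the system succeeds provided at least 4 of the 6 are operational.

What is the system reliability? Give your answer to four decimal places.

R = Σ_{i=4}^{6} C(6,i) p^i (1−p)^{6−i} with p = 0.876
C(6,4)·0.876^4·0.124^2 = 0.135816
C(6,5)·0.876^5·0.124^1 = 0.383790
C(6,6)·0.876^6·0.124^0 = 0.451882
Sum = 0.9715

0.9715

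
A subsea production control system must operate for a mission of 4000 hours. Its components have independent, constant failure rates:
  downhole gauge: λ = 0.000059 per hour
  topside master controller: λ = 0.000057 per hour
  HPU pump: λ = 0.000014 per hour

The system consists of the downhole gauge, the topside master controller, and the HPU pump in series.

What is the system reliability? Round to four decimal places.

R(downhole gauge) = exp(−0.000059 × 4000) = 0.789781
R(topside master controller) = exp(−0.000057 × 4000) = 0.796124
R(HPU pump) = exp(−0.000014 × 4000) = 0.945539
Series (downhole gauge, topside master controller, and HPU pump): 0.789781 × 0.796124 × 0.945539 = 0.5945

0.5945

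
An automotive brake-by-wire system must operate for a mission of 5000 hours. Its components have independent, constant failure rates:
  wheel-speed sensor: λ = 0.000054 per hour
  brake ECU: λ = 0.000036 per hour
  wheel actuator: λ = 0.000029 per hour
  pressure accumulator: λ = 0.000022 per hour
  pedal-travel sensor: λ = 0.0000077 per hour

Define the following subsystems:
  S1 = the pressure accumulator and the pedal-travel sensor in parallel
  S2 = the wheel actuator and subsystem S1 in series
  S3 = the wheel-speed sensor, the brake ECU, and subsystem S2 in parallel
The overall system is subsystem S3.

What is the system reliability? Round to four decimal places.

R(wheel-speed sensor) = exp(−0.000054 × 5000) = 0.763379
R(brake ECU) = exp(−0.000036 × 5000) = 0.835270
R(wheel actuator) = exp(−0.000029 × 5000) = 0.865022
R(pressure accumulator) = exp(−0.000022 × 5000) = 0.895834
R(pedal-travel sensor) = exp(−0.0000077 × 5000) = 0.962232
Parallel (pressure accumulator and pedal-travel sensor): 1 − (1 − 0.895834)(1 − 0.962232) = 0.996066
Series (wheel actuator and [0.996066]): 0.865022 × 0.996066 = 0.861619
Parallel (wheel-speed sensor, brake ECU, and [0.861619]): 1 − (1 − 0.763379)(1 − 0.835270)(1 − 0.861619) = 0.9946

0.9946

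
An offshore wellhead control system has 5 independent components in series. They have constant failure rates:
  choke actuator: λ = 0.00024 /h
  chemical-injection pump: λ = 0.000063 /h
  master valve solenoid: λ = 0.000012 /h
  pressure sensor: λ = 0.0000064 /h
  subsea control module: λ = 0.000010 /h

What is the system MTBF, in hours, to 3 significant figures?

Series of exponential components: λ_sys = Σ λ_i
λ_sys = 0.00024 + 0.000063 + 0.000012 + 0.0000064 + 0.000010 = 3.3140e-04 /h
MTBF = 1 / λ_sys = 3020 h

3020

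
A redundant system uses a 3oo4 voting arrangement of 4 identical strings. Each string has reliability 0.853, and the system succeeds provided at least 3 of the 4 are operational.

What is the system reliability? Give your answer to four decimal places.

R = Σ_{i=3}^{4} C(4,i) p^i (1−p)^{4−i} with p = 0.853
C(4,3)·0.853^3·0.147^1 = 0.364942
C(4,4)·0.853^4·0.147^0 = 0.529415
Sum = 0.8944

0.8944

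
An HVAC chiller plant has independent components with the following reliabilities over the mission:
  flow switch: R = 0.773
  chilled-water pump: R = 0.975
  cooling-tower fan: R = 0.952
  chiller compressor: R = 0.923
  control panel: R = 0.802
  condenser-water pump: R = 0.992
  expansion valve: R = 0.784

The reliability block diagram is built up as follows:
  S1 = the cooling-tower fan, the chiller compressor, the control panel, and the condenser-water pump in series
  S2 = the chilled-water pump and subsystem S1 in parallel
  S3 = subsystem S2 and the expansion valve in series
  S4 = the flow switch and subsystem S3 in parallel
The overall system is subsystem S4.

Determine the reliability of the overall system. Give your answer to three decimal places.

0.950

Series (cooling-tower fan, chiller compressor, control panel, and condenser-water pump): 0.95200 × 0.92300 × 0.80200 × 0.99200 = 0.69908
Parallel (chilled-water pump and [0.69908]): 1 − (1 − 0.97500)(1 − 0.69908) = 0.99248
Series ([0.99248] and expansion valve): 0.99248 × 0.78400 = 0.77810
Parallel (flow switch and [0.77810]): 1 − (1 − 0.77300)(1 − 0.77810) = 0.950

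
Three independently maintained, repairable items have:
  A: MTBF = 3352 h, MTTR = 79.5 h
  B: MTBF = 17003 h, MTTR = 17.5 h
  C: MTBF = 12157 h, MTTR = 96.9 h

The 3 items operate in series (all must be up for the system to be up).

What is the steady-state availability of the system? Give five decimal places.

0.96811

A(A) = MTBF/(MTBF+MTTR) = 3352/(3352+79.5) = 0.976832
A(B) = MTBF/(MTBF+MTTR) = 17003/(17003+17.5) = 0.998972
A(C) = MTBF/(MTBF+MTTR) = 12157/(12157+96.9) = 0.992092
Series availability: 0.976832 × 0.998972 × 0.992092 = 0.96811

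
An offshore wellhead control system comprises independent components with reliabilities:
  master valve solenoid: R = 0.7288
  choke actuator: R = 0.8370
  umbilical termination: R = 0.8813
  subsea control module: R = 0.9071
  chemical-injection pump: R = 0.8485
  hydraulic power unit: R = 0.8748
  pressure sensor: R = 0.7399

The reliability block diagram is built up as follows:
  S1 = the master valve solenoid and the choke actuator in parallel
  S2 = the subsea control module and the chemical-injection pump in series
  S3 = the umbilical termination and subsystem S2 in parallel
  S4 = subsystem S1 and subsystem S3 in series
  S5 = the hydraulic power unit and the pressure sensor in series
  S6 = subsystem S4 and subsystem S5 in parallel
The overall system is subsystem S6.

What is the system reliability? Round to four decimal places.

Parallel (master valve solenoid and choke actuator): 1 − (1 − 0.728800)(1 − 0.837000) = 0.955794
Series (subsea control module and chemical-injection pump): 0.907100 × 0.848500 = 0.769674
Parallel (umbilical termination and [0.769674]): 1 − (1 − 0.881300)(1 − 0.769674) = 0.972660
Series ([0.955794] and [0.972660]): 0.955794 × 0.972660 = 0.929663
Series (hydraulic power unit and pressure sensor): 0.874800 × 0.739900 = 0.647265
Parallel ([0.929663] and [0.647265]): 1 − (1 − 0.929663)(1 − 0.647265) = 0.9752

0.9752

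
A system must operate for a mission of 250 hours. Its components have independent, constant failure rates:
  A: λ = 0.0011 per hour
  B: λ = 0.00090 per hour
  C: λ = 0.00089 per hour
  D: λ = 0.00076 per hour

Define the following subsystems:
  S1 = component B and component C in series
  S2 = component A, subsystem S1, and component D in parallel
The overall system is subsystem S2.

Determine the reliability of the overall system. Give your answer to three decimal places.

0.985

R(A) = exp(−0.0011 × 250) = 0.75957
R(B) = exp(−0.00090 × 250) = 0.79852
R(C) = exp(−0.00089 × 250) = 0.80052
R(D) = exp(−0.00076 × 250) = 0.82696
Series (B and C): 0.79852 × 0.80052 = 0.63923
Parallel (A, [0.63923], and D): 1 − (1 − 0.75957)(1 − 0.63923)(1 − 0.82696) = 0.985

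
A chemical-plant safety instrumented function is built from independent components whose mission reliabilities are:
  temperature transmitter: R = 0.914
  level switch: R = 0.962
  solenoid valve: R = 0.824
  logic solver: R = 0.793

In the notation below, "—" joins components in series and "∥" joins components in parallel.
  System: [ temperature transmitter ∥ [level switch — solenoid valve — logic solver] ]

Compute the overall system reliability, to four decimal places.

Series (level switch, solenoid valve, and logic solver): 0.962000 × 0.824000 × 0.793000 = 0.628602
Parallel (temperature transmitter and [0.628602]): 1 − (1 − 0.914000)(1 − 0.628602) = 0.9681

0.9681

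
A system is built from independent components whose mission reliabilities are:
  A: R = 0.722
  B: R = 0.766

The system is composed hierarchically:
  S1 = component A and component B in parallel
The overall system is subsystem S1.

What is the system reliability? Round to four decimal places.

Parallel (A and B): 1 − (1 − 0.722000)(1 − 0.766000) = 0.9349

0.9349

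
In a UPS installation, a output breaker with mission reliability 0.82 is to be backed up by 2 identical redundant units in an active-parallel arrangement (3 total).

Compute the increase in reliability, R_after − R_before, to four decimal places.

0.1742

R_before = 0.82
R_after = 1 − (1 − 0.82)^3 = 0.9942
ΔR = 0.9942 − 0.82 = 0.1742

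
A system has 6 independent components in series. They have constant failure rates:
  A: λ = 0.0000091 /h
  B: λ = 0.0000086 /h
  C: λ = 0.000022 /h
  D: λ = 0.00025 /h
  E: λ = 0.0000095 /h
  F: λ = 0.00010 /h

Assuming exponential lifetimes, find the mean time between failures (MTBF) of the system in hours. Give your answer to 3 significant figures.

2510

Series of exponential components: λ_sys = Σ λ_i
λ_sys = 0.0000091 + 0.0000086 + 0.000022 + 0.00025 + 0.0000095 + 0.00010 = 3.9920e-04 /h
MTBF = 1 / λ_sys = 2510 h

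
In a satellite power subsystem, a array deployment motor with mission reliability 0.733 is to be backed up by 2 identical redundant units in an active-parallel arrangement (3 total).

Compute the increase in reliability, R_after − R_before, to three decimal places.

0.248

R_before = 0.733
R_after = 1 − (1 − 0.733)^3 = 0.981
ΔR = 0.981 − 0.733 = 0.248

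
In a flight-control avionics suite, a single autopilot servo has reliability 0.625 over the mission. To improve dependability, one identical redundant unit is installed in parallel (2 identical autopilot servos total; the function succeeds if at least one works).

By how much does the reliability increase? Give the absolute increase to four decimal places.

R_before = 0.625
R_after = 1 − (1 − 0.625)^2 = 0.8594
ΔR = 0.8594 − 0.625 = 0.2344

0.2344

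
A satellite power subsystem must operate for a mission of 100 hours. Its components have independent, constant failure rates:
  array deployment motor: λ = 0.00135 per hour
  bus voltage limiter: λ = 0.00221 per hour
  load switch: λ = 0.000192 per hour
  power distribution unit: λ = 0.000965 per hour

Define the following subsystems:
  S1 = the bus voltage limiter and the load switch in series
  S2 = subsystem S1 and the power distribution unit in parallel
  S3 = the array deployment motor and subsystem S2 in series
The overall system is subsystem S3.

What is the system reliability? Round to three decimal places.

R(array deployment motor) = exp(−0.00135 × 100) = 0.87372
R(bus voltage limiter) = exp(−0.00221 × 100) = 0.80172
R(load switch) = exp(−0.000192 × 100) = 0.98098
R(power distribution unit) = exp(−0.000965 × 100) = 0.90801
Series (bus voltage limiter and load switch): 0.80172 × 0.98098 = 0.78647
Parallel ([0.78647] and power distribution unit): 1 − (1 − 0.78647)(1 − 0.90801) = 0.98036
Series (array deployment motor and [0.98036]): 0.87372 × 0.98036 = 0.857

0.857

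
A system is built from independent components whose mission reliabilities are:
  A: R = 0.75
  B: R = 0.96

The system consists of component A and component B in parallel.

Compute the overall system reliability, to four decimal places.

0.9900

Parallel (A and B): 1 − (1 − 0.750000)(1 − 0.960000) = 0.9900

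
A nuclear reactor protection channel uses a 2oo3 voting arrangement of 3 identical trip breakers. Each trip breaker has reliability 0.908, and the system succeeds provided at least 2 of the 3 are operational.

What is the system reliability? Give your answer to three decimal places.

R = Σ_{i=2}^{3} C(3,i) p^i (1−p)^{3−i} with p = 0.908
C(3,2)·0.908^2·0.092^1 = 0.22755
C(3,3)·0.908^3·0.092^0 = 0.74861
Sum = 0.976

0.976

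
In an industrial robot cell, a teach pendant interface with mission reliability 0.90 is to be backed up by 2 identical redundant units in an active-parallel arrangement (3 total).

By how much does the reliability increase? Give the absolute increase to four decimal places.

R_before = 0.90
R_after = 1 − (1 − 0.90)^3 = 0.9990
ΔR = 0.9990 − 0.90 = 0.0990

0.0990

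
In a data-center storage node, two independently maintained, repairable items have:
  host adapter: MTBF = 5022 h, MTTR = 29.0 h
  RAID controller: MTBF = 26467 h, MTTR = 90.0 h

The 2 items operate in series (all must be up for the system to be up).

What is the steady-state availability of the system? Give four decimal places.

A(host adapter) = MTBF/(MTBF+MTTR) = 5022/(5022+29.0) = 0.994259
A(RAID controller) = MTBF/(MTBF+MTTR) = 26467/(26467+90.0) = 0.996611
Series availability: 0.994259 × 0.996611 = 0.9909

0.9909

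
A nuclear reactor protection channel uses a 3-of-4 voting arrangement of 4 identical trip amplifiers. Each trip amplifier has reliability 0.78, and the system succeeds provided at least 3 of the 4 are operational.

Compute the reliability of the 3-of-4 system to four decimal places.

R = Σ_{i=3}^{4} C(4,i) p^i (1−p)^{4−i} with p = 0.78
C(4,3)·0.78^3·0.22^1 = 0.417606
C(4,4)·0.78^4·0.22^0 = 0.370151
Sum = 0.7878

0.7878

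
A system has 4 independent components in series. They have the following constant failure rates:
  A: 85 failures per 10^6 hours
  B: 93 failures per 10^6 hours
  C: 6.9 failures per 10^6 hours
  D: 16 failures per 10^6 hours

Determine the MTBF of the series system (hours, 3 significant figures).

4980

Series of exponential components: λ_sys = Σ λ_i
λ_sys = 0.000085 + 0.000093 + 0.0000069 + 0.000016 = 2.0090e-04 /h
MTBF = 1 / λ_sys = 4980 h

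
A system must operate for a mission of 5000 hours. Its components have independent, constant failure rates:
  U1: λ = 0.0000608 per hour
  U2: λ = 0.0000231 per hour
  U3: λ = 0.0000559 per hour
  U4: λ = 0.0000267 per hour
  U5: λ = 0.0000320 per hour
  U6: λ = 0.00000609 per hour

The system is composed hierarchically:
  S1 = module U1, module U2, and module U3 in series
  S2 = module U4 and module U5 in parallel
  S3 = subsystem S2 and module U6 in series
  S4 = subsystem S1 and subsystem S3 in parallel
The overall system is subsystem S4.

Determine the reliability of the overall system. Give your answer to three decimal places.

0.976

R(U1) = exp(−0.0000608 × 5000) = 0.73786
R(U2) = exp(−0.0000231 × 5000) = 0.89092
R(U3) = exp(−0.0000559 × 5000) = 0.75616
R(U4) = exp(−0.0000267 × 5000) = 0.87503
R(U5) = exp(−0.0000320 × 5000) = 0.85214
R(U6) = exp(−0.00000609 × 5000) = 0.97001
Series (U1, U2, and U3): 0.73786 × 0.89092 × 0.75616 = 0.49708
Parallel (U4 and U5): 1 − (1 − 0.87503)(1 − 0.85214) = 0.98152
Series ([0.98152] and U6): 0.98152 × 0.97001 = 0.95208
Parallel ([0.49708] and [0.95208]): 1 − (1 − 0.49708)(1 − 0.95208) = 0.976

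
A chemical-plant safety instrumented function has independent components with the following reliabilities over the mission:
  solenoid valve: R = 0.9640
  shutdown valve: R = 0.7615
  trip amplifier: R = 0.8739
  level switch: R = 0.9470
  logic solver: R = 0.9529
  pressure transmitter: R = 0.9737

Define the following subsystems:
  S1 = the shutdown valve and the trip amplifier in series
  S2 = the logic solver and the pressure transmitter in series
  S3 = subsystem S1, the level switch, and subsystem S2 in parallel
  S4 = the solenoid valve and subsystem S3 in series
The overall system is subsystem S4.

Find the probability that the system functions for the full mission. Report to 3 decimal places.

0.963

Series (shutdown valve and trip amplifier): 0.76150 × 0.87390 = 0.66547
Series (logic solver and pressure transmitter): 0.95290 × 0.97370 = 0.92784
Parallel ([0.66547], level switch, and [0.92784]): 1 − (1 − 0.66547)(1 − 0.94700)(1 − 0.92784) = 0.99872
Series (solenoid valve and [0.99872]): 0.96400 × 0.99872 = 0.963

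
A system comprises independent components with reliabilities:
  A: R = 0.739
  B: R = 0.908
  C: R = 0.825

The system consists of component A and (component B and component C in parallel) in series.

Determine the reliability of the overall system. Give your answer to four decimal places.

Parallel (B and C): 1 − (1 − 0.908000)(1 − 0.825000) = 0.983900
Series (A and [0.983900]): 0.739000 × 0.983900 = 0.7271

0.7271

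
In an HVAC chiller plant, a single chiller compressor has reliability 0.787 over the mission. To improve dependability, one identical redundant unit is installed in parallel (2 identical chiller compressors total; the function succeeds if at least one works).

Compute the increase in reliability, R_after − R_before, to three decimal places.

R_before = 0.787
R_after = 1 − (1 − 0.787)^2 = 0.955
ΔR = 0.955 − 0.787 = 0.168

0.168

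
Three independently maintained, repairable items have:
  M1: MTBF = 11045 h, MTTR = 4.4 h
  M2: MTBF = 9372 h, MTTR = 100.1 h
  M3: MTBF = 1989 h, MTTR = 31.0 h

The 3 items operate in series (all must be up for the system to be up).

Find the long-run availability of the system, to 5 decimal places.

A(M1) = MTBF/(MTBF+MTTR) = 11045/(11045+4.4) = 0.999602
A(M2) = MTBF/(MTBF+MTTR) = 9372/(9372+100.1) = 0.989432
A(M3) = MTBF/(MTBF+MTTR) = 1989/(1989+31.0) = 0.984653
Series availability: 0.999602 × 0.989432 × 0.984653 = 0.97386

0.97386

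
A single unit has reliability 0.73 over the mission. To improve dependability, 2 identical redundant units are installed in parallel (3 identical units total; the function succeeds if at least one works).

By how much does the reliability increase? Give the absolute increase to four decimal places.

R_before = 0.73
R_after = 1 − (1 − 0.73)^3 = 0.9803
ΔR = 0.9803 − 0.73 = 0.2503

0.2503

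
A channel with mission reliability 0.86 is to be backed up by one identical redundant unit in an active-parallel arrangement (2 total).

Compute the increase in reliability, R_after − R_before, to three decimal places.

R_before = 0.86
R_after = 1 − (1 − 0.86)^2 = 0.980
ΔR = 0.980 − 0.86 = 0.120

0.120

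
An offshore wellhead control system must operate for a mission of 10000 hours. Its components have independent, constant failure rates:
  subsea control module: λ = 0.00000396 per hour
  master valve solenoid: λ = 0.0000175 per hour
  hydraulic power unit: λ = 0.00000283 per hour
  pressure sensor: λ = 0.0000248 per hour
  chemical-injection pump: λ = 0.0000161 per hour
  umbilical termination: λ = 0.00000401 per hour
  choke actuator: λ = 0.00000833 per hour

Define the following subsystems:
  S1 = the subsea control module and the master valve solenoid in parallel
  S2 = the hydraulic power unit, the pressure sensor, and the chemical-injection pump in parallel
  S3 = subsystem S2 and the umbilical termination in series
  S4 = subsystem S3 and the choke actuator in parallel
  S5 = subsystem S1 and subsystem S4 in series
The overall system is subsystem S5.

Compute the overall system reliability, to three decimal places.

R(subsea control module) = exp(−0.00000396 × 10000) = 0.96117
R(master valve solenoid) = exp(−0.0000175 × 10000) = 0.83946
R(hydraulic power unit) = exp(−0.00000283 × 10000) = 0.97210
R(pressure sensor) = exp(−0.0000248 × 10000) = 0.78036
R(chemical-injection pump) = exp(−0.0000161 × 10000) = 0.85129
R(umbilical termination) = exp(−0.00000401 × 10000) = 0.96069
R(choke actuator) = exp(−0.00000833 × 10000) = 0.92008
Parallel (subsea control module and master valve solenoid): 1 − (1 − 0.96117)(1 − 0.83946) = 0.99377
Parallel (hydraulic power unit, pressure sensor, and chemical-injection pump): 1 − (1 − 0.97210)(1 − 0.78036)(1 − 0.85129) = 0.99909
Series ([0.99909] and umbilical termination): 0.99909 × 0.96069 = 0.95982
Parallel ([0.95982] and choke actuator): 1 − (1 − 0.95982)(1 − 0.92008) = 0.99679
Series ([0.99377] and [0.99679]): 0.99377 × 0.99679 = 0.991

0.991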